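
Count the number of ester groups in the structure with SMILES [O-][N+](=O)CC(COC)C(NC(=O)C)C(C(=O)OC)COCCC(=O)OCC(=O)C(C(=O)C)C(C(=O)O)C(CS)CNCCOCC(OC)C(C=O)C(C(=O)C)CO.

2

Reading the structure from left to right:
  O2NCH2: –NO2 on carbon → nitro group.
  CH(CH2OCH3): pendant –CH2OCH3: C–O–C linkage → ether.
  CH(NHCOCH3): pendant –NHC(=O)CH3: N bonded to a carbonyl → amide (not amine).
  CH(COOCH3): pendant –COOCH3: carbonyl C bonded to C and –OCH3 → ester.
  CH2OCH2: C–O–C with sp³ carbons on both sides and no adjacent C=O → ether.
  CH2COOCH2: –C(=O)–O–C with C on the carbonyl side → ester.
  CO: –C(=O)– with carbon on both sides → ketone.
  CH(COCH3): pendant –COCH3: carbonyl C bonded to two carbons → ketone.
  CH(COOH): pendant –COOH: carbonyl C bonded to C and –OH → carboxylic acid.
  CH(CH2SH): pendant –CH2SH → thiol.
  CH2NHCH2: C–N–C with sp³ carbons and no adjacent C=O → amine (secondary).
  CH2OCH2: C–O–C with sp³ carbons on both sides and no adjacent C=O → ether.
  CH(OCH3): pendant –OCH3: C–O–C with sp³ C, no adjacent C=O → ether.
  CH(CHO): pendant –CHO: carbonyl C bonded to C and H → aldehyde.
  CH(COCH3): pendant –COCH3: carbonyl C bonded to two carbons → ketone.
  CH2OH: –OH on an sp³ carbon → alcohol.
Ester appears at: CH(COOCH3), CH2COOCH2 → 2.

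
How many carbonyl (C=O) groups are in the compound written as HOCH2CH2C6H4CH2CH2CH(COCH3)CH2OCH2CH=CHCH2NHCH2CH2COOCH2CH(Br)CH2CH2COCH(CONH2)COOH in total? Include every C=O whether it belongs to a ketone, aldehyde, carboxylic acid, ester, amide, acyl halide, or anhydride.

5

CH(COCH3): ketone, 1 C=O (running total 1).
CH2COOCH2: ester, 1 C=O (running total 2).
CO: ketone, 1 C=O (running total 3).
CH(CONH2): amide, 1 C=O (running total 4).
COOH: carboxylic acid, 1 C=O (running total 5).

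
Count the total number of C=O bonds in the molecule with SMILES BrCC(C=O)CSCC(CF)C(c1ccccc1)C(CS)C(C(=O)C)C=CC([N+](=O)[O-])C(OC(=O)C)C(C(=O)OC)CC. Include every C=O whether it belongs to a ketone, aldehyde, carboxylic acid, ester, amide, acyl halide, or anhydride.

CH(CHO): aldehyde, 1 C=O (running total 1).
CH(COCH3): ketone, 1 C=O (running total 2).
CH(OCOCH3): ester, 1 C=O (running total 3).
CH(COOCH3): ester, 1 C=O (running total 4).

4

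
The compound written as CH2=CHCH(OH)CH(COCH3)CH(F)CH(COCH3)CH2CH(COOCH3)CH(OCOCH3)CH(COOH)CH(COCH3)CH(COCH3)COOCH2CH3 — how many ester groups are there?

3

C=C double bond → alkene.
–OH on an sp³ carbon → alcohol (secondary).
pendant –COCH3: carbonyl C bonded to two carbons → ketone.
halogen on an sp³ carbon → alkyl halide.
pendant –COCH3: carbonyl C bonded to two carbons → ketone.
pendant –COOCH3: carbonyl C bonded to C and –OCH3 → ester.
pendant –OC(=O)CH3: an acyloxy group → ester.
pendant –COOH: carbonyl C bonded to C and –OH → carboxylic acid.
pendant –COCH3: carbonyl C bonded to two carbons → ketone.
pendant –COCH3: carbonyl C bonded to two carbons → ketone.
–C(=O)OCH2CH3: carbonyl C bonded to C and to –OEt → ester.
Ester appears at: CH(COOCH3), CH(OCOCH3), COOCH2CH3 → 3.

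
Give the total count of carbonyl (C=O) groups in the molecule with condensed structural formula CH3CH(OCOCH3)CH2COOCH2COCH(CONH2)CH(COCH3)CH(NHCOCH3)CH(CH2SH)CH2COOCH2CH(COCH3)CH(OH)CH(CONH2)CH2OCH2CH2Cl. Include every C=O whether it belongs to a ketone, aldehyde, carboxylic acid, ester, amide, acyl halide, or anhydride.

9

CH(OCOCH3): ester, 1 C=O (running total 1).
CH2COOCH2: ester, 1 C=O (running total 2).
CO: ketone, 1 C=O (running total 3).
CH(CONH2): amide, 1 C=O (running total 4).
CH(COCH3): ketone, 1 C=O (running total 5).
CH(NHCOCH3): amide, 1 C=O (running total 6).
CH2COOCH2: ester, 1 C=O (running total 7).
CH(COCH3): ketone, 1 C=O (running total 8).
CH(CONH2): amide, 1 C=O (running total 9).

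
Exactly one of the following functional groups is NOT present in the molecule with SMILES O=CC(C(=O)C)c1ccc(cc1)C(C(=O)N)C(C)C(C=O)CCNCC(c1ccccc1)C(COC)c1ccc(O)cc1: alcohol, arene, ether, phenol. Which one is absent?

alcohol

arene: present (C6H4 — para-disubstituted benzene ring → arene).
ether: present (CH(CH2OCH3) — pendant –CH2OCH3: C–O–C linkage → ether).
phenol: present (C6H4OH — –OH attached directly to an aromatic ring → phenol (not alcohol); the ring itself is an arene).
alcohol: absent. In C6H4OH, the –OH is on an aromatic ring carbon; that is a phenol, not an alcohol.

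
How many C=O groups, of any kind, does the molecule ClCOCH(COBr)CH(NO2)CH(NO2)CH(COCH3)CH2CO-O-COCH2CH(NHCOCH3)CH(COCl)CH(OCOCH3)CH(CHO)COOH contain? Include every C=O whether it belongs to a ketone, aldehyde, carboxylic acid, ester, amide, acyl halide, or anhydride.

10

ClCO: acyl halide, 1 C=O (running total 1).
CH(COBr): acyl halide, 1 C=O (running total 2).
CH(COCH3): ketone, 1 C=O (running total 3).
CH2CO-O-COCH2: anhydride, 2 C=O (running total 5).
CH(NHCOCH3): amide, 1 C=O (running total 6).
CH(COCl): acyl halide, 1 C=O (running total 7).
CH(OCOCH3): ester, 1 C=O (running total 8).
CH(CHO): aldehyde, 1 C=O (running total 9).
COOH: carboxylic acid, 1 C=O (running total 10).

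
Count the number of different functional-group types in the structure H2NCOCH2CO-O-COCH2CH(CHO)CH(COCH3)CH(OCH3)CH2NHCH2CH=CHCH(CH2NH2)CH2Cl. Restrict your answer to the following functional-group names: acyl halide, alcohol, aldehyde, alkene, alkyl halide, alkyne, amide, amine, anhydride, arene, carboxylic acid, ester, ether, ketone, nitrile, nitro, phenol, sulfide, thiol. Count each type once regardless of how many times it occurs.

–C(=O)NH2: carbonyl C bonded to C and to N → amide (the N is not a separate amine).
two acyl groups sharing one oxygen, –C(=O)–O–C(=O)– → anhydride.
pendant –CHO: carbonyl C bonded to C and H → aldehyde.
pendant –COCH3: carbonyl C bonded to two carbons → ketone.
pendant –OCH3: C–O–C with sp³ C, no adjacent C=O → ether.
C–N–C with sp³ carbons and no adjacent C=O → amine (secondary).
C=C double bond → alkene.
pendant –CH2NH2: N on sp³ C, no adjacent C=O → amine.
halogen on an sp³ carbon → alkyl halide.
Distinct types present: aldehyde, alkene, alkyl halide, amide, amine, anhydride, ether, ketone.

8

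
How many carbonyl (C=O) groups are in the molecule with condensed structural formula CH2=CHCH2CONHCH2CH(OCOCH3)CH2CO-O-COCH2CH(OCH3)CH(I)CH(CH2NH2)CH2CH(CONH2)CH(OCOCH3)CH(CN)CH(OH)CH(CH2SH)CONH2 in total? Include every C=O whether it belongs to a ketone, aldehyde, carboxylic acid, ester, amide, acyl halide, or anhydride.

7

CH2CONHCH2: amide, 1 C=O (running total 1).
CH(OCOCH3): ester, 1 C=O (running total 2).
CH2CO-O-COCH2: anhydride, 2 C=O (running total 4).
CH(CONH2): amide, 1 C=O (running total 5).
CH(OCOCH3): ester, 1 C=O (running total 6).
CONH2: amide, 1 C=O (running total 7).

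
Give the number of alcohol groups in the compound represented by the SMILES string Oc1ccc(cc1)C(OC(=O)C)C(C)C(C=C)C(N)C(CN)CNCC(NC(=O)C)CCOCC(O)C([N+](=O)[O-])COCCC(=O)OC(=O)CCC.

1

Taking each segment in turn:
  HOC6H4: –OH attached directly to an aromatic ring → phenol (not alcohol); the ring itself is an arene.
  CH(OCOCH3): pendant –OC(=O)CH3: an acyloxy group → ester.
  CH(CH=CH2): pendant –CH=CH2: C=C double bond → alkene.
  CH(NH2): –NH2 on an sp³ carbon with no adjacent C=O → amine.
  CH(CH2NH2): pendant –CH2NH2: N on sp³ C, no adjacent C=O → amine.
  CH2NHCH2: C–N–C with sp³ carbons and no adjacent C=O → amine (secondary).
  CH(NHCOCH3): pendant –NHC(=O)CH3: N bonded to a carbonyl → amide (not amine).
  CH2OCH2: C–O–C with sp³ carbons on both sides and no adjacent C=O → ether.
  CH(OH): –OH on an sp³ carbon → alcohol (secondary).
  CH(NO2): –NO2 on an sp³ carbon → nitro (the N=O is not a carbonyl).
  CH2OCH2: C–O–C with sp³ carbons on both sides and no adjacent C=O → ether.
  CH2CO-O-COCH2: two acyl groups sharing one oxygen, –C(=O)–O–C(=O)– → anhydride.
Alcohol appears at: CH(OH) → 1.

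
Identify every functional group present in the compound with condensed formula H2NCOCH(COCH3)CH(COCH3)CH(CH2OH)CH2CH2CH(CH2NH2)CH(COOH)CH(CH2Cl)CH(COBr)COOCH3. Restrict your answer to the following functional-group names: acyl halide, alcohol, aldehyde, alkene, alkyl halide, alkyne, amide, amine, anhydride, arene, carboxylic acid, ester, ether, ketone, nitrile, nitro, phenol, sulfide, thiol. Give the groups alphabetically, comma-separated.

–C(=O)NH2: carbonyl C bonded to C and to N → amide (the N is not a separate amine).
pendant –COCH3: carbonyl C bonded to two carbons → ketone.
pendant –COCH3: carbonyl C bonded to two carbons → ketone.
pendant –CH2OH on an sp³ backbone C → alcohol.
pendant –CH2NH2: N on sp³ C, no adjacent C=O → amine.
pendant –COOH: carbonyl C bonded to C and –OH → carboxylic acid.
pendant –CH2X: halogen on sp³ carbon → alkyl halide.
pendant –C(=O)X: carbonyl C bonded to C and halogen → acyl halide.
–C(=O)OCH3: carbonyl C bonded to C and to –OCH3 → ester (not ketone + ether).

acyl halide, alcohol, alkyl halide, amide, amine, carboxylic acid, ester, ketone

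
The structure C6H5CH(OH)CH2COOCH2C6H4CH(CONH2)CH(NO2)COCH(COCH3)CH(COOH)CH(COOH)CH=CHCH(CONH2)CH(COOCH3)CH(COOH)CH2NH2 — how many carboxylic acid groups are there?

3

Taking each segment in turn:
  C6H5: C6H5– phenyl ring → arene.
  CH(OH): –OH on an sp³ carbon → alcohol (secondary).
  CH2COOCH2: –C(=O)–O–C with C on the carbonyl side → ester.
  C6H4: para-disubstituted benzene ring → arene.
  CH(CONH2): pendant –CONH2: carbonyl C bonded to C and N → amide.
  CH(NO2): –NO2 on an sp³ carbon → nitro (the N=O is not a carbonyl).
  CO: –C(=O)– with carbon on both sides → ketone.
  CH(COCH3): pendant –COCH3: carbonyl C bonded to two carbons → ketone.
  CH(COOH): pendant –COOH: carbonyl C bonded to C and –OH → carboxylic acid.
  CH(COOH): pendant –COOH: carbonyl C bonded to C and –OH → carboxylic acid.
  CH=CH: C=C double bond → alkene.
  CH(CONH2): pendant –CONH2: carbonyl C bonded to C and N → amide.
  CH(COOCH3): pendant –COOCH3: carbonyl C bonded to C and –OCH3 → ester.
  CH(COOH): pendant –COOH: carbonyl C bonded to C and –OH → carboxylic acid.
  CH2NH2: –NH2 on an sp³ carbon with no adjacent C=O → amine.
Carboxylic acid appears at: CH(COOH), CH(COOH), CH(COOH) → 3.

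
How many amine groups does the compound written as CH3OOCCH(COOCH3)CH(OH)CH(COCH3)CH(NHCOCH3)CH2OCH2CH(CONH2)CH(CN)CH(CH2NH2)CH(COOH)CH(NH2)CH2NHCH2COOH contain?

3

Working along the chain:
  CH3OOC: CH3O–C(=O)–: carbonyl C bonded to C and to –OCH3 → ester (not ketone + ether).
  CH(COOCH3): pendant –COOCH3: carbonyl C bonded to C and –OCH3 → ester.
  CH(OH): –OH on an sp³ carbon → alcohol (secondary).
  CH(COCH3): pendant –COCH3: carbonyl C bonded to two carbons → ketone.
  CH(NHCOCH3): pendant –NHC(=O)CH3: N bonded to a carbonyl → amide (not amine).
  CH2OCH2: C–O–C with sp³ carbons on both sides and no adjacent C=O → ether.
  CH(CONH2): pendant –CONH2: carbonyl C bonded to C and N → amide.
  CH(CN): pendant –C≡N: nitrile.
  CH(CH2NH2): pendant –CH2NH2: N on sp³ C, no adjacent C=O → amine.
  CH(COOH): pendant –COOH: carbonyl C bonded to C and –OH → carboxylic acid.
  CH(NH2): –NH2 on an sp³ carbon with no adjacent C=O → amine.
  CH2NHCH2: C–N–C with sp³ carbons and no adjacent C=O → amine (secondary).
  COOH: –COOH: carbonyl C bonded to –OH and C → carboxylic acid (the –OH is not a separate alcohol).
Amine appears at: CH(CH2NH2), CH(NH2), CH2NHCH2 → 3.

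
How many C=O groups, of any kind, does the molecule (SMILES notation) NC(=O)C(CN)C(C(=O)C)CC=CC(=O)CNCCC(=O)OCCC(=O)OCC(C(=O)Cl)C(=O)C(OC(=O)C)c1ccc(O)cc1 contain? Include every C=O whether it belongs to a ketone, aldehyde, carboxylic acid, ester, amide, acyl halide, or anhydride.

8

H2NCO: amide, 1 C=O (running total 1).
CH(COCH3): ketone, 1 C=O (running total 2).
CO: ketone, 1 C=O (running total 3).
CH2COOCH2: ester, 1 C=O (running total 4).
CH2COOCH2: ester, 1 C=O (running total 5).
CH(COCl): acyl halide, 1 C=O (running total 6).
CO: ketone, 1 C=O (running total 7).
CH(OCOCH3): ester, 1 C=O (running total 8).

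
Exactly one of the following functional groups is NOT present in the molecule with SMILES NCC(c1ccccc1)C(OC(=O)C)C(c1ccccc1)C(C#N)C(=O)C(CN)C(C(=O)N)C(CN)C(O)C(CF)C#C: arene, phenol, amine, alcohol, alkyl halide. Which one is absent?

arene: present (CH(C6H5) — pendant –C6H5: benzene ring → arene).
alkyl halide: present (CH(CH2F) — pendant –CH2X: halogen on sp³ carbon → alkyl halide).
alcohol: present (CH(OH) — –OH on an sp³ carbon → alcohol (secondary)).
amine: present (H2NCH2 — –NH2 on an sp³ carbon with no adjacent C=O → amine).
phenol: absent. In CH(OH), the –OH is on an sp³ carbon, not on an aromatic ring, so it is an alcohol.

phenol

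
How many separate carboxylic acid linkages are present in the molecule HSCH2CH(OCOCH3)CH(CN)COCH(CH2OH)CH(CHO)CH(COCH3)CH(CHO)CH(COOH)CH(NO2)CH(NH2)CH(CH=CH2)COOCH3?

1

–SH on an sp³ carbon → thiol.
pendant –OC(=O)CH3: an acyloxy group → ester.
pendant –C≡N: nitrile.
–C(=O)– with carbon on both sides → ketone.
pendant –CH2OH on an sp³ backbone C → alcohol.
pendant –CHO: carbonyl C bonded to C and H → aldehyde.
pendant –COCH3: carbonyl C bonded to two carbons → ketone.
pendant –CHO: carbonyl C bonded to C and H → aldehyde.
pendant –COOH: carbonyl C bonded to C and –OH → carboxylic acid.
–NO2 on an sp³ carbon → nitro (the N=O is not a carbonyl).
–NH2 on an sp³ carbon with no adjacent C=O → amine.
pendant –CH=CH2: C=C double bond → alkene.
–C(=O)OCH3: carbonyl C bonded to C and to –OCH3 → ester (not ketone + ether).
Carboxylic acid appears at: CH(COOH) → 1.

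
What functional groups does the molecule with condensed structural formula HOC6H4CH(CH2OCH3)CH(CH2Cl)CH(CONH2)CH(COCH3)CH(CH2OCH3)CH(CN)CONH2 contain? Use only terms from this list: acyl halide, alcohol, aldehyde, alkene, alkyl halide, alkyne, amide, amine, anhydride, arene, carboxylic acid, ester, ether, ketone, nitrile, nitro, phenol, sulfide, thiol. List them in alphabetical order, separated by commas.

alkyl halide, amide, arene, ether, ketone, nitrile, phenol

Taking each segment in turn:
  HOC6H4: –OH attached directly to an aromatic ring → phenol (not alcohol); the ring itself is an arene.
  CH(CH2OCH3): pendant –CH2OCH3: C–O–C linkage → ether.
  CH(CH2Cl): pendant –CH2X: halogen on sp³ carbon → alkyl halide.
  CH(CONH2): pendant –CONH2: carbonyl C bonded to C and N → amide.
  CH(COCH3): pendant –COCH3: carbonyl C bonded to two carbons → ketone.
  CH(CH2OCH3): pendant –CH2OCH3: C–O–C linkage → ether.
  CH(CN): pendant –C≡N: nitrile.
  CONH2: –C(=O)NH2: carbonyl C bonded to C and to N → amide (the N is not a separate amine).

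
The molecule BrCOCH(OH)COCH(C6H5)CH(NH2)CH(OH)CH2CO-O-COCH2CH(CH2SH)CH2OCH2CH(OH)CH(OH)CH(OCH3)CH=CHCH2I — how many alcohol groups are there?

Taking each segment in turn:
  BrCO: –C(=O)Br: carbonyl C bonded to C and to a halogen → acyl halide (not alkyl halide).
  CH(OH): –OH on an sp³ carbon → alcohol (secondary).
  CO: –C(=O)– with carbon on both sides → ketone.
  CH(C6H5): pendant –C6H5: benzene ring → arene.
  CH(NH2): –NH2 on an sp³ carbon with no adjacent C=O → amine.
  CH(OH): –OH on an sp³ carbon → alcohol (secondary).
  CH2CO-O-COCH2: two acyl groups sharing one oxygen, –C(=O)–O–C(=O)– → anhydride.
  CH(CH2SH): pendant –CH2SH → thiol.
  CH2OCH2: C–O–C with sp³ carbons on both sides and no adjacent C=O → ether.
  CH(OH): –OH on an sp³ carbon → alcohol (secondary).
  CH(OH): –OH on an sp³ carbon → alcohol (secondary).
  CH(OCH3): pendant –OCH3: C–O–C with sp³ C, no adjacent C=O → ether.
  CH=CH: C=C double bond → alkene.
  CH2I: halogen on an sp³ carbon → alkyl halide.
Alcohol appears at: CH(OH), CH(OH), CH(OH), CH(OH) → 4.

4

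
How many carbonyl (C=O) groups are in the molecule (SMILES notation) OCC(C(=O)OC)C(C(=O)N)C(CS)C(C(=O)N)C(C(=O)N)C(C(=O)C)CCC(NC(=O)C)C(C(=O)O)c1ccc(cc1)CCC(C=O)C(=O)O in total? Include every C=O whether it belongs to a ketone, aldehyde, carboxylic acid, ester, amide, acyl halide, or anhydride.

9

CH(COOCH3): ester, 1 C=O (running total 1).
CH(CONH2): amide, 1 C=O (running total 2).
CH(CONH2): amide, 1 C=O (running total 3).
CH(CONH2): amide, 1 C=O (running total 4).
CH(COCH3): ketone, 1 C=O (running total 5).
CH(NHCOCH3): amide, 1 C=O (running total 6).
CH(COOH): carboxylic acid, 1 C=O (running total 7).
CH(CHO): aldehyde, 1 C=O (running total 8).
COOH: carboxylic acid, 1 C=O (running total 9).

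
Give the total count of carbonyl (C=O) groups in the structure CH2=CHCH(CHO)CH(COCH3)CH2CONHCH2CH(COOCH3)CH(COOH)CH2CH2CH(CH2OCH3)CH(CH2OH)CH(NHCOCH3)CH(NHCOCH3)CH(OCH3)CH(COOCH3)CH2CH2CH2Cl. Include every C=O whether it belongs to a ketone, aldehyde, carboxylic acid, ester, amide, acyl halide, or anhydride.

8

CH(CHO): aldehyde, 1 C=O (running total 1).
CH(COCH3): ketone, 1 C=O (running total 2).
CH2CONHCH2: amide, 1 C=O (running total 3).
CH(COOCH3): ester, 1 C=O (running total 4).
CH(COOH): carboxylic acid, 1 C=O (running total 5).
CH(NHCOCH3): amide, 1 C=O (running total 6).
CH(NHCOCH3): amide, 1 C=O (running total 7).
CH(COOCH3): ester, 1 C=O (running total 8).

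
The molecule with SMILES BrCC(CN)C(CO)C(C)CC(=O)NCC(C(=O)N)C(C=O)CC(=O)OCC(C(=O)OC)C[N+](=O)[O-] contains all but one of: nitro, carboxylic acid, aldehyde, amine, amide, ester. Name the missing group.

carboxylic acid

aldehyde: present (CH(CHO) — pendant –CHO: carbonyl C bonded to C and H → aldehyde).
amide: present (CH2CONHCH2 — –C(=O)–N– linkage → amide (the N is not an amine)).
ester: present (CH2COOCH2 — –C(=O)–O–C with C on the carbonyl side → ester).
nitro: present (CH2NO2 — –NO2 on carbon → nitro group).
amine: present (CH(CH2NH2) — pendant –CH2NH2: N on sp³ C, no adjacent C=O → amine).
carboxylic acid: absent. In each of CH2COOCH2 and CH(COOCH3), the acyl oxygen is bonded to carbon (–O–C), not to H, so this is an ester. In each of CH2CONHCH2 and CH(CONH2), the carbonyl is bonded to nitrogen, not to –OH; that is an amide.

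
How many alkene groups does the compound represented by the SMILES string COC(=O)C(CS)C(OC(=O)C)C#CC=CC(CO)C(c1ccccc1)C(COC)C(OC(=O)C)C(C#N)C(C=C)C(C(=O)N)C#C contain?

CH3O–C(=O)–: carbonyl C bonded to C and to –OCH3 → ester (not ketone + ether).
pendant –CH2SH → thiol.
pendant –OC(=O)CH3: an acyloxy group → ester.
C≡C triple bond → alkyne.
C=C double bond → alkene.
pendant –CH2OH on an sp³ backbone C → alcohol.
pendant –C6H5: benzene ring → arene.
pendant –CH2OCH3: C–O–C linkage → ether.
pendant –OC(=O)CH3: an acyloxy group → ester.
pendant –C≡N: nitrile.
pendant –CH=CH2: C=C double bond → alkene.
pendant –CONH2: carbonyl C bonded to C and N → amide.
C≡C triple bond → alkyne.
Alkene appears at: CH=CH, CH(CH=CH2) → 2.

2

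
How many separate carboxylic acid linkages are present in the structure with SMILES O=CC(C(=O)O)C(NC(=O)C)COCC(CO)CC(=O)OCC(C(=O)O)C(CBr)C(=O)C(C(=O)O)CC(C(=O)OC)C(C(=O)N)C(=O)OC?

3

Working along the chain:
  OHC: terminal –CHO: carbonyl C bonded to H and C → aldehyde.
  CH(COOH): pendant –COOH: carbonyl C bonded to C and –OH → carboxylic acid.
  CH(NHCOCH3): pendant –NHC(=O)CH3: N bonded to a carbonyl → amide (not amine).
  CH2OCH2: C–O–C with sp³ carbons on both sides and no adjacent C=O → ether.
  CH(CH2OH): pendant –CH2OH on an sp³ backbone C → alcohol.
  CH2COOCH2: –C(=O)–O–C with C on the carbonyl side → ester.
  CH(COOH): pendant –COOH: carbonyl C bonded to C and –OH → carboxylic acid.
  CH(CH2Br): pendant –CH2X: halogen on sp³ carbon → alkyl halide.
  CO: –C(=O)– with carbon on both sides → ketone.
  CH(COOH): pendant –COOH: carbonyl C bonded to C and –OH → carboxylic acid.
  CH(COOCH3): pendant –COOCH3: carbonyl C bonded to C and –OCH3 → ester.
  CH(CONH2): pendant –CONH2: carbonyl C bonded to C and N → amide.
  COOCH3: –C(=O)OCH3: carbonyl C bonded to C and to –OCH3 → ester (not ketone + ether).
Carboxylic acid appears at: CH(COOH), CH(COOH), CH(COOH) → 3.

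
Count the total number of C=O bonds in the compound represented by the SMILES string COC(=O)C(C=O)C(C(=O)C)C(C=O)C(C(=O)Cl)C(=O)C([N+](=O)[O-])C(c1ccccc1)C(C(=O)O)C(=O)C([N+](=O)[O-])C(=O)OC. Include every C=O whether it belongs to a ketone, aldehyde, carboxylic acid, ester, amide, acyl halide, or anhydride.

CH3OOC: ester, 1 C=O (running total 1).
CH(CHO): aldehyde, 1 C=O (running total 2).
CH(COCH3): ketone, 1 C=O (running total 3).
CH(CHO): aldehyde, 1 C=O (running total 4).
CH(COCl): acyl halide, 1 C=O (running total 5).
CO: ketone, 1 C=O (running total 6).
CH(COOH): carboxylic acid, 1 C=O (running total 7).
CO: ketone, 1 C=O (running total 8).
COOCH3: ester, 1 C=O (running total 9).

9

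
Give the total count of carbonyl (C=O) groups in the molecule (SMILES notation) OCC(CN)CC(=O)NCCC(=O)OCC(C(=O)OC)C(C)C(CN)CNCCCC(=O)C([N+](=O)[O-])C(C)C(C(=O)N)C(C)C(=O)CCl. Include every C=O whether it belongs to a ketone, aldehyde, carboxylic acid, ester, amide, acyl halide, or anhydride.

CH2CONHCH2: amide, 1 C=O (running total 1).
CH2COOCH2: ester, 1 C=O (running total 2).
CH(COOCH3): ester, 1 C=O (running total 3).
CO: ketone, 1 C=O (running total 4).
CH(CONH2): amide, 1 C=O (running total 5).
CO: ketone, 1 C=O (running total 6).

6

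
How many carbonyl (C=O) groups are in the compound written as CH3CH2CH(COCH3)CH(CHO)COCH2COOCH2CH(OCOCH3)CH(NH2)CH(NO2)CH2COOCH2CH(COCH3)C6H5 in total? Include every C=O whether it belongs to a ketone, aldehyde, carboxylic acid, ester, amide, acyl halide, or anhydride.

CH(COCH3): ketone, 1 C=O (running total 1).
CH(CHO): aldehyde, 1 C=O (running total 2).
CO: ketone, 1 C=O (running total 3).
CH2COOCH2: ester, 1 C=O (running total 4).
CH(OCOCH3): ester, 1 C=O (running total 5).
CH2COOCH2: ester, 1 C=O (running total 6).
CH(COCH3): ketone, 1 C=O (running total 7).

7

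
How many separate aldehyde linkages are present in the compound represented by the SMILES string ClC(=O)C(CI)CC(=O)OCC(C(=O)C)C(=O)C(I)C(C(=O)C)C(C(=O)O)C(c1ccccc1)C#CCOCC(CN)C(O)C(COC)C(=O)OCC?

0

–C(=O)Cl: carbonyl C bonded to C and to a halogen → acyl halide (not alkyl halide).
pendant –CH2X: halogen on sp³ carbon → alkyl halide.
–C(=O)–O–C with C on the carbonyl side → ester.
pendant –COCH3: carbonyl C bonded to two carbons → ketone.
–C(=O)– with carbon on both sides → ketone.
halogen on an sp³ carbon → alkyl halide.
pendant –COCH3: carbonyl C bonded to two carbons → ketone.
pendant –COOH: carbonyl C bonded to C and –OH → carboxylic acid.
pendant –C6H5: benzene ring → arene.
C≡C triple bond → alkyne.
C–O–C with sp³ carbons on both sides and no adjacent C=O → ether.
pendant –CH2NH2: N on sp³ C, no adjacent C=O → amine.
–OH on an sp³ carbon → alcohol (secondary).
pendant –CH2OCH3: C–O–C linkage → ether.
–C(=O)OCH2CH3: carbonyl C bonded to C and to –OEt → ester.
No segment is a aldehyde: ClCO is acyl halide, not aldehyde; CH2COOCH2 is ester, not aldehyde; CH(COCH3) is ketone, not aldehyde. → 0.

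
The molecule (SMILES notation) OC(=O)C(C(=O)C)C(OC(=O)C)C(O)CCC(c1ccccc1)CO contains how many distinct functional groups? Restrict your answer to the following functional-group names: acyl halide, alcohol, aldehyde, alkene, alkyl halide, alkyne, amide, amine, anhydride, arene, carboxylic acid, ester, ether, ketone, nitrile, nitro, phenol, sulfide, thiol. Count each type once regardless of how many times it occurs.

Taking each segment in turn:
  HOOC: –COOH: carbonyl C bonded to –OH and C → carboxylic acid (the –OH is not a separate alcohol).
  CH(COCH3): pendant –COCH3: carbonyl C bonded to two carbons → ketone.
  CH(OCOCH3): pendant –OC(=O)CH3: an acyloxy group → ester.
  CH(OH): –OH on an sp³ carbon → alcohol (secondary).
  CH(C6H5): pendant –C6H5: benzene ring → arene.
  CH2OH: –OH on an sp³ carbon → alcohol.
Distinct types present: alcohol, arene, carboxylic acid, ester, ketone.

5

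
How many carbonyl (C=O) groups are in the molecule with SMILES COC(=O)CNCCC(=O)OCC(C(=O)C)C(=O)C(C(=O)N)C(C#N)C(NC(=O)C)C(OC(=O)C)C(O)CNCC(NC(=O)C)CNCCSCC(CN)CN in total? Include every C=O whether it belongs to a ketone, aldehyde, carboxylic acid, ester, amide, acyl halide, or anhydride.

8

CH3OOC: ester, 1 C=O (running total 1).
CH2COOCH2: ester, 1 C=O (running total 2).
CH(COCH3): ketone, 1 C=O (running total 3).
CO: ketone, 1 C=O (running total 4).
CH(CONH2): amide, 1 C=O (running total 5).
CH(NHCOCH3): amide, 1 C=O (running total 6).
CH(OCOCH3): ester, 1 C=O (running total 7).
CH(NHCOCH3): amide, 1 C=O (running total 8).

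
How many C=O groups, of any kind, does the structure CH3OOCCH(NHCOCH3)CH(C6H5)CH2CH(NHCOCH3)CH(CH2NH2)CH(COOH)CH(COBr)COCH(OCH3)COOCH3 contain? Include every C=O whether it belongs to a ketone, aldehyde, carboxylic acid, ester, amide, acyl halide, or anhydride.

CH3OOC: ester, 1 C=O (running total 1).
CH(NHCOCH3): amide, 1 C=O (running total 2).
CH(NHCOCH3): amide, 1 C=O (running total 3).
CH(COOH): carboxylic acid, 1 C=O (running total 4).
CH(COBr): acyl halide, 1 C=O (running total 5).
CO: ketone, 1 C=O (running total 6).
COOCH3: ester, 1 C=O (running total 7).

7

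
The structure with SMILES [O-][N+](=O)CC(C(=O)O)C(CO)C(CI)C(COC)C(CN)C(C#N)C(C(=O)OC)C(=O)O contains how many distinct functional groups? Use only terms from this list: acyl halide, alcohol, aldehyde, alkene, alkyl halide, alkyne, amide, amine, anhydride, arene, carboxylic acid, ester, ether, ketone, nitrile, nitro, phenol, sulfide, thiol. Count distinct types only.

–NO2 on carbon → nitro group.
pendant –COOH: carbonyl C bonded to C and –OH → carboxylic acid.
pendant –CH2OH on an sp³ backbone C → alcohol.
pendant –CH2X: halogen on sp³ carbon → alkyl halide.
pendant –CH2OCH3: C–O–C linkage → ether.
pendant –CH2NH2: N on sp³ C, no adjacent C=O → amine.
pendant –C≡N: nitrile.
pendant –COOCH3: carbonyl C bonded to C and –OCH3 → ester.
–COOH: carbonyl C bonded to –OH and C → carboxylic acid (the –OH is not a separate alcohol).
Distinct types present: alcohol, alkyl halide, amine, carboxylic acid, ester, ether, nitrile, nitro.

8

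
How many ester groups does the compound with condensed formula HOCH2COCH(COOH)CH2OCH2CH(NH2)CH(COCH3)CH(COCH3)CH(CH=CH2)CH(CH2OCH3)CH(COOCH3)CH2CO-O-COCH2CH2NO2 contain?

1

Working along the chain:
  HOCH2: HO– on an sp³ carbon → alcohol.
  CO: –C(=O)– with carbon on both sides → ketone.
  CH(COOH): pendant –COOH: carbonyl C bonded to C and –OH → carboxylic acid.
  CH2OCH2: C–O–C with sp³ carbons on both sides and no adjacent C=O → ether.
  CH(NH2): –NH2 on an sp³ carbon with no adjacent C=O → amine.
  CH(COCH3): pendant –COCH3: carbonyl C bonded to two carbons → ketone.
  CH(COCH3): pendant –COCH3: carbonyl C bonded to two carbons → ketone.
  CH(CH=CH2): pendant –CH=CH2: C=C double bond → alkene.
  CH(CH2OCH3): pendant –CH2OCH3: C–O–C linkage → ether.
  CH(COOCH3): pendant –COOCH3: carbonyl C bonded to C and –OCH3 → ester.
  CH2CO-O-COCH2: two acyl groups sharing one oxygen, –C(=O)–O–C(=O)– → anhydride.
  CH2NO2: –NO2 on carbon → nitro group.
Ester appears at: CH(COOCH3) → 1.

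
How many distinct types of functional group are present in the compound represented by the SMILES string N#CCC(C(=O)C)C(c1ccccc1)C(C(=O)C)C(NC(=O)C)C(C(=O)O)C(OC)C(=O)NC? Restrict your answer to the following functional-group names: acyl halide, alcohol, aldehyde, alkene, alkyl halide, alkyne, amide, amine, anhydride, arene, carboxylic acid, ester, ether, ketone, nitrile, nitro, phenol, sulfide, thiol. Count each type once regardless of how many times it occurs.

N≡C–: carbon triple-bonded to nitrogen → nitrile.
pendant –COCH3: carbonyl C bonded to two carbons → ketone.
pendant –C6H5: benzene ring → arene.
pendant –COCH3: carbonyl C bonded to two carbons → ketone.
pendant –NHC(=O)CH3: N bonded to a carbonyl → amide (not amine).
pendant –COOH: carbonyl C bonded to C and –OH → carboxylic acid.
pendant –OCH3: C–O–C with sp³ C, no adjacent C=O → ether.
–C(=O)NHCH3: carbonyl C bonded to C and to N → amide (the N is not an amine).
Distinct types present: amide, arene, carboxylic acid, ether, ketone, nitrile.

6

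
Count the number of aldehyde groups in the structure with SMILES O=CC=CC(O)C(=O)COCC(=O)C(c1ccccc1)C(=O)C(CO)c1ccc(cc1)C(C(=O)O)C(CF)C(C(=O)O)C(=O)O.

terminal –CHO: carbonyl C bonded to H and C → aldehyde.
C=C double bond → alkene.
–OH on an sp³ carbon → alcohol (secondary).
–C(=O)– with carbon on both sides → ketone.
C–O–C with sp³ carbons on both sides and no adjacent C=O → ether.
–C(=O)– with carbon on both sides → ketone.
pendant –C6H5: benzene ring → arene.
–C(=O)– with carbon on both sides → ketone.
pendant –CH2OH on an sp³ backbone C → alcohol.
para-disubstituted benzene ring → arene.
pendant –COOH: carbonyl C bonded to C and –OH → carboxylic acid.
pendant –CH2X: halogen on sp³ carbon → alkyl halide.
pendant –COOH: carbonyl C bonded to C and –OH → carboxylic acid.
–COOH: carbonyl C bonded to –OH and C → carboxylic acid (the –OH is not a separate alcohol).
Aldehyde appears at: OHC → 1.

1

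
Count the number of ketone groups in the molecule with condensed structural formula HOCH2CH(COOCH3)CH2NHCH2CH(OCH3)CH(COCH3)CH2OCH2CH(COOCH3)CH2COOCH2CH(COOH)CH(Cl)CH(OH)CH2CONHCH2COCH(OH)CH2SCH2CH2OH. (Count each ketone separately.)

Working along the chain:
  HOCH2: HO– on an sp³ carbon → alcohol.
  CH(COOCH3): pendant –COOCH3: carbonyl C bonded to C and –OCH3 → ester.
  CH2NHCH2: C–N–C with sp³ carbons and no adjacent C=O → amine (secondary).
  CH(OCH3): pendant –OCH3: C–O–C with sp³ C, no adjacent C=O → ether.
  CH(COCH3): pendant –COCH3: carbonyl C bonded to two carbons → ketone.
  CH2OCH2: C–O–C with sp³ carbons on both sides and no adjacent C=O → ether.
  CH(COOCH3): pendant –COOCH3: carbonyl C bonded to C and –OCH3 → ester.
  CH2COOCH2: –C(=O)–O–C with C on the carbonyl side → ester.
  CH(COOH): pendant –COOH: carbonyl C bonded to C and –OH → carboxylic acid.
  CH(Cl): halogen on an sp³ carbon → alkyl halide.
  CH(OH): –OH on an sp³ carbon → alcohol (secondary).
  CH2CONHCH2: –C(=O)–N– linkage → amide (the N is not an amine).
  CO: –C(=O)– with carbon on both sides → ketone.
  CH(OH): –OH on an sp³ carbon → alcohol (secondary).
  CH2SCH2: C–S–C linkage → sulfide (thioether).
  CH2OH: –OH on an sp³ carbon → alcohol.
Ketone appears at: CH(COCH3), CO → 2.

2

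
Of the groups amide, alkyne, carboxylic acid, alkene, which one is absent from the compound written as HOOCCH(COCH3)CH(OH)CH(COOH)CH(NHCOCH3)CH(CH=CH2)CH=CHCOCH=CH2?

carboxylic acid: present (HOOC — –COOH: carbonyl C bonded to –OH and C → carboxylic acid (the –OH is not a separate alcohol)).
amide: present (CH(NHCOCH3) — pendant –NHC(=O)CH3: N bonded to a carbonyl → amide (not amine)).
alkene: present (CH(CH=CH2) — pendant –CH=CH2: C=C double bond → alkene).
alkyne: no segment matches this pattern.

alkyne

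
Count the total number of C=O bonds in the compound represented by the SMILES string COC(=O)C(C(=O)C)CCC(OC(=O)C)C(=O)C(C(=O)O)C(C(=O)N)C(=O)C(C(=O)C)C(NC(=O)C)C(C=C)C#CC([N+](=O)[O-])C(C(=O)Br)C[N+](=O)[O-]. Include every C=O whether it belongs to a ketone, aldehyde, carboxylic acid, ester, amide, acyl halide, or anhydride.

CH3OOC: ester, 1 C=O (running total 1).
CH(COCH3): ketone, 1 C=O (running total 2).
CH(OCOCH3): ester, 1 C=O (running total 3).
CO: ketone, 1 C=O (running total 4).
CH(COOH): carboxylic acid, 1 C=O (running total 5).
CH(CONH2): amide, 1 C=O (running total 6).
CO: ketone, 1 C=O (running total 7).
CH(COCH3): ketone, 1 C=O (running total 8).
CH(NHCOCH3): amide, 1 C=O (running total 9).
CH(COBr): acyl halide, 1 C=O (running total 10).

10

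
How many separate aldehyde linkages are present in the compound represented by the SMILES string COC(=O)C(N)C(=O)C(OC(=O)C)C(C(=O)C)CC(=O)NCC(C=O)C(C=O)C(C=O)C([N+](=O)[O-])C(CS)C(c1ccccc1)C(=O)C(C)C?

3

Working along the chain:
  CH3OOC: CH3O–C(=O)–: carbonyl C bonded to C and to –OCH3 → ester (not ketone + ether).
  CH(NH2): –NH2 on an sp³ carbon with no adjacent C=O → amine.
  CO: –C(=O)– with carbon on both sides → ketone.
  CH(OCOCH3): pendant –OC(=O)CH3: an acyloxy group → ester.
  CH(COCH3): pendant –COCH3: carbonyl C bonded to two carbons → ketone.
  CH2CONHCH2: –C(=O)–N– linkage → amide (the N is not an amine).
  CH(CHO): pendant –CHO: carbonyl C bonded to C and H → aldehyde.
  CH(CHO): pendant –CHO: carbonyl C bonded to C and H → aldehyde.
  CH(CHO): pendant –CHO: carbonyl C bonded to C and H → aldehyde.
  CH(NO2): –NO2 on an sp³ carbon → nitro (the N=O is not a carbonyl).
  CH(CH2SH): pendant –CH2SH → thiol.
  CH(C6H5): pendant –C6H5: benzene ring → arene.
  CO: –C(=O)– with carbon on both sides → ketone.
Aldehyde appears at: CH(CHO), CH(CHO), CH(CHO) → 3.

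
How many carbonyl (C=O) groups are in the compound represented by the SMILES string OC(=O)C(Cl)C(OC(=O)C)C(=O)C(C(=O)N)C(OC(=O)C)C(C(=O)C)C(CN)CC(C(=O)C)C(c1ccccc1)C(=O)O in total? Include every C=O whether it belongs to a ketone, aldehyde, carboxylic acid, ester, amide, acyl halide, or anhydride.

8

HOOC: carboxylic acid, 1 C=O (running total 1).
CH(OCOCH3): ester, 1 C=O (running total 2).
CO: ketone, 1 C=O (running total 3).
CH(CONH2): amide, 1 C=O (running total 4).
CH(OCOCH3): ester, 1 C=O (running total 5).
CH(COCH3): ketone, 1 C=O (running total 6).
CH(COCH3): ketone, 1 C=O (running total 7).
COOH: carboxylic acid, 1 C=O (running total 8).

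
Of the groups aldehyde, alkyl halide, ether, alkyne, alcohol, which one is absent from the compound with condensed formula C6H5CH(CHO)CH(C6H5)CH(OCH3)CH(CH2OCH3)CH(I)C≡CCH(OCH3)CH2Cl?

alcohol

alkyl halide: present (CH(I) — halogen on an sp³ carbon → alkyl halide).
aldehyde: present (CH(CHO) — pendant –CHO: carbonyl C bonded to C and H → aldehyde).
ether: present (CH(OCH3) — pendant –OCH3: C–O–C with sp³ C, no adjacent C=O → ether).
alkyne: present (C≡C — C≡C triple bond → alkyne).
alcohol: no segment matches this pattern.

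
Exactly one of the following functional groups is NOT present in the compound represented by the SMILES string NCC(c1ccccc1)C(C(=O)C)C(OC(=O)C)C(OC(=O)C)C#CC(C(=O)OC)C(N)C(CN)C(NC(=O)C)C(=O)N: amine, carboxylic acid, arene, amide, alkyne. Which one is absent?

carboxylic acid

amine: present (H2NCH2 — –NH2 on an sp³ carbon with no adjacent C=O → amine).
arene: present (CH(C6H5) — pendant –C6H5: benzene ring → arene).
amide: present (CH(NHCOCH3) — pendant –NHC(=O)CH3: N bonded to a carbonyl → amide (not amine)).
alkyne: present (C≡C — C≡C triple bond → alkyne).
carboxylic acid: absent. In each of CH(OCOCH3) and CH(COOCH3), the acyl oxygen is bonded to carbon (–O–C), not to H, so this is an ester. In each of CH(NHCOCH3) and CONH2, the carbonyl is bonded to nitrogen, not to –OH; that is an amide.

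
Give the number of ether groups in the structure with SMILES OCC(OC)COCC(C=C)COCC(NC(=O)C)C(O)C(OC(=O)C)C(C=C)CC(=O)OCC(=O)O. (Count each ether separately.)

Reading the structure from left to right:
  HOCH2: HO– on an sp³ carbon → alcohol.
  CH(OCH3): pendant –OCH3: C–O–C with sp³ C, no adjacent C=O → ether.
  CH2OCH2: C–O–C with sp³ carbons on both sides and no adjacent C=O → ether.
  CH(CH=CH2): pendant –CH=CH2: C=C double bond → alkene.
  CH2OCH2: C–O–C with sp³ carbons on both sides and no adjacent C=O → ether.
  CH(NHCOCH3): pendant –NHC(=O)CH3: N bonded to a carbonyl → amide (not amine).
  CH(OH): –OH on an sp³ carbon → alcohol (secondary).
  CH(OCOCH3): pendant –OC(=O)CH3: an acyloxy group → ester.
  CH(CH=CH2): pendant –CH=CH2: C=C double bond → alkene.
  CH2COOCH2: –C(=O)–O–C with C on the carbonyl side → ester.
  COOH: –COOH: carbonyl C bonded to –OH and C → carboxylic acid (the –OH is not a separate alcohol).
Ether appears at: CH(OCH3), CH2OCH2, CH2OCH2 → 3.

3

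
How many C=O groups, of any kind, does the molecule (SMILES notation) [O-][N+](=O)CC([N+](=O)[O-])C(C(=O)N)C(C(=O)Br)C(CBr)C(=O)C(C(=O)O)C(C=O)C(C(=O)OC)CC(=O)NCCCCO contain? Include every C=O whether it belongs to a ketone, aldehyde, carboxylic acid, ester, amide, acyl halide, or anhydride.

CH(CONH2): amide, 1 C=O (running total 1).
CH(COBr): acyl halide, 1 C=O (running total 2).
CO: ketone, 1 C=O (running total 3).
CH(COOH): carboxylic acid, 1 C=O (running total 4).
CH(CHO): aldehyde, 1 C=O (running total 5).
CH(COOCH3): ester, 1 C=O (running total 6).
CH2CONHCH2: amide, 1 C=O (running total 7).

7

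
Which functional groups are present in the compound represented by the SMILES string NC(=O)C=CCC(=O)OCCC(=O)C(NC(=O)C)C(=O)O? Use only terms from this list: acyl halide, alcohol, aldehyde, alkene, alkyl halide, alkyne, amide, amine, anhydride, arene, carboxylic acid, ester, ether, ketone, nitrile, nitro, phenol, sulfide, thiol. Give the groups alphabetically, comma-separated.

alkene, amide, carboxylic acid, ester, ketone

Reading the structure from left to right:
  H2NCO: –C(=O)NH2: carbonyl C bonded to C and to N → amide (the N is not a separate amine).
  CH=CH: C=C double bond → alkene.
  CH2COOCH2: –C(=O)–O–C with C on the carbonyl side → ester.
  CO: –C(=O)– with carbon on both sides → ketone.
  CH(NHCOCH3): pendant –NHC(=O)CH3: N bonded to a carbonyl → amide (not amine).
  COOH: –COOH: carbonyl C bonded to –OH and C → carboxylic acid (the –OH is not a separate alcohol).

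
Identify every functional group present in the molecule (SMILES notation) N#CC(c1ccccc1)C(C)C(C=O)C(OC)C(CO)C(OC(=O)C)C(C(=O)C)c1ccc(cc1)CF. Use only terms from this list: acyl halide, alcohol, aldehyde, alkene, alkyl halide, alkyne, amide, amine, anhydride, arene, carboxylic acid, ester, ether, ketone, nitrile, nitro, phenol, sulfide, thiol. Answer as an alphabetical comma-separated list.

N≡C–: carbon triple-bonded to nitrogen → nitrile.
pendant –C6H5: benzene ring → arene.
pendant –CHO: carbonyl C bonded to C and H → aldehyde.
pendant –OCH3: C–O–C with sp³ C, no adjacent C=O → ether.
pendant –CH2OH on an sp³ backbone C → alcohol.
pendant –OC(=O)CH3: an acyloxy group → ester.
pendant –COCH3: carbonyl C bonded to two carbons → ketone.
para-disubstituted benzene ring → arene.
halogen on an sp³ carbon → alkyl halide.

alcohol, aldehyde, alkyl halide, arene, ester, ether, ketone, nitrile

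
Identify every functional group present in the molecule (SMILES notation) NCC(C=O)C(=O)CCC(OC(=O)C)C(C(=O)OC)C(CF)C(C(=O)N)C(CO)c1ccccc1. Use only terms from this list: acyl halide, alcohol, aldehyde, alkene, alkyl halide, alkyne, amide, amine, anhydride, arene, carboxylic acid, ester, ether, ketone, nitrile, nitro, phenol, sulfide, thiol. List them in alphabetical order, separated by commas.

–NH2 on an sp³ carbon with no adjacent C=O → amine.
pendant –CHO: carbonyl C bonded to C and H → aldehyde.
–C(=O)– with carbon on both sides → ketone.
pendant –OC(=O)CH3: an acyloxy group → ester.
pendant –COOCH3: carbonyl C bonded to C and –OCH3 → ester.
pendant –CH2X: halogen on sp³ carbon → alkyl halide.
pendant –CONH2: carbonyl C bonded to C and N → amide.
pendant –CH2OH on an sp³ backbone C → alcohol.
–C6H5 phenyl ring → arene.

alcohol, aldehyde, alkyl halide, amide, amine, arene, ester, ketone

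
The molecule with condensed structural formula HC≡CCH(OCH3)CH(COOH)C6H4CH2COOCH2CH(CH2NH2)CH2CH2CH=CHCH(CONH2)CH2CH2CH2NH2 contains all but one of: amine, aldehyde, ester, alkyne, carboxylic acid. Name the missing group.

aldehyde

ester: present (CH2COOCH2 — –C(=O)–O–C with C on the carbonyl side → ester).
amine: present (CH(CH2NH2) — pendant –CH2NH2: N on sp³ C, no adjacent C=O → amine).
carboxylic acid: present (CH(COOH) — pendant –COOH: carbonyl C bonded to C and –OH → carboxylic acid).
alkyne: present (HC≡C — C≡C triple bond → alkyne).
aldehyde: absent. In CH(COOH), the carbonyl carbon bears –OH, not –H, so it is a carboxylic acid.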